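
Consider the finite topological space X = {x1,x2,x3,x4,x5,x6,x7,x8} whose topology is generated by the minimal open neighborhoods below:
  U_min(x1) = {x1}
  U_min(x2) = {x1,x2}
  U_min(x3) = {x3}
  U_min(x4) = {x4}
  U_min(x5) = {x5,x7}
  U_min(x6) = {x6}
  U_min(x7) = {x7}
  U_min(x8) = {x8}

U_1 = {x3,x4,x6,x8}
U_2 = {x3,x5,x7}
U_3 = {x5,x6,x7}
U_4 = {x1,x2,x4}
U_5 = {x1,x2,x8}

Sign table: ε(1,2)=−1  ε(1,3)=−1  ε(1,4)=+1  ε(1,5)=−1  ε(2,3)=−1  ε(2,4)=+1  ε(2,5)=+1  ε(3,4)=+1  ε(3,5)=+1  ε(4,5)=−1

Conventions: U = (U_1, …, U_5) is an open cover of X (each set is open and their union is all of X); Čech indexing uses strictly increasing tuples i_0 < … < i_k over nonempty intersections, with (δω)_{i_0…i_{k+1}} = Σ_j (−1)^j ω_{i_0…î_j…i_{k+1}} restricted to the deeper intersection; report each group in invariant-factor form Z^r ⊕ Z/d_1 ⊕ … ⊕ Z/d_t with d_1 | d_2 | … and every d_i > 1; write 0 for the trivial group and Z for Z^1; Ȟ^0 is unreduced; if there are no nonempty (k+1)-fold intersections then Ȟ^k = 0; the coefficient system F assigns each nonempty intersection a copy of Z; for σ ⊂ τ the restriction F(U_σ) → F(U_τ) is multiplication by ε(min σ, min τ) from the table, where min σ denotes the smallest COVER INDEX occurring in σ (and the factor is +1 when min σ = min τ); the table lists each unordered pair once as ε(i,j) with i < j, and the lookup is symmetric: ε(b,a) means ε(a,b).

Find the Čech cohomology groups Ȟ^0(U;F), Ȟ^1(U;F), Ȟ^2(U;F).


Ȟ^0 ≅ 0,  Ȟ^1 ≅ Z ⊕ Z/2,  Ȟ^2 ≅ 0

nerve simplices:
  U12={x3} U13={x6} U14={x4} U15={x8} U23={x5,x7} U45={x1,x2}
C dims 5,6; δ0: rk 5, SNF 1^4·2
degree 0: 5−5−0 = 0 → Ȟ^0 ≅ 0
degree 1: 6−0−5 = 1 plus torsion [2] → Ȟ^1 ≅ Z ⊕ Z/2
degree 2: 0−0−0 = 0 → Ȟ^2 ≅ 0


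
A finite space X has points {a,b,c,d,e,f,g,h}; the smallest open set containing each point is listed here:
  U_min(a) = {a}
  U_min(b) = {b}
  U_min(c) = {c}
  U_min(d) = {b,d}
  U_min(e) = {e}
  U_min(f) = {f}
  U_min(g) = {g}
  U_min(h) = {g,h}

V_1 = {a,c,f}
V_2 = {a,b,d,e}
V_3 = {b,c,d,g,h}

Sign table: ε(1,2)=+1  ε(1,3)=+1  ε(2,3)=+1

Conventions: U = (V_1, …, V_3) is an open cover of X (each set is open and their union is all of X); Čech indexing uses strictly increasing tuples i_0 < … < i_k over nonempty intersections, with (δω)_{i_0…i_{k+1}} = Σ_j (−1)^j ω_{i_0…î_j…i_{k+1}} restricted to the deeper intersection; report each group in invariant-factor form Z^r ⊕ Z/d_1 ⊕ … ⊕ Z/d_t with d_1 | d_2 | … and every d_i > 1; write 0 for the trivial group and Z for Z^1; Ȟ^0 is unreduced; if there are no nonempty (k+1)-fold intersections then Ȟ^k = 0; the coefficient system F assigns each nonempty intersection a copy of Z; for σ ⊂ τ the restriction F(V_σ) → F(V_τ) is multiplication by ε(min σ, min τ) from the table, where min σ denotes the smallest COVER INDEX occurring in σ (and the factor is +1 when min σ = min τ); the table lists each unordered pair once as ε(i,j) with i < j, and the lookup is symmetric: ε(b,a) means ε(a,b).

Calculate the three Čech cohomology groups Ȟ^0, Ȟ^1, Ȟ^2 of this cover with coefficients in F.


cover nerve:
  V12={a} V13={c} V23={b,d}
C dims 3,3; δ0: rk 2, SNF 1^2
Ȟ^0: (3−2)−0=1 ⇒ Z
Ȟ^1: (3−0)−2=1 ⇒ Z
Ȟ^2: (0−0)−0=0 ⇒ 0

Ȟ^0(U;F) ≅ Z, Ȟ^1(U;F) ≅ Z and Ȟ^2(U;F) ≅ 0


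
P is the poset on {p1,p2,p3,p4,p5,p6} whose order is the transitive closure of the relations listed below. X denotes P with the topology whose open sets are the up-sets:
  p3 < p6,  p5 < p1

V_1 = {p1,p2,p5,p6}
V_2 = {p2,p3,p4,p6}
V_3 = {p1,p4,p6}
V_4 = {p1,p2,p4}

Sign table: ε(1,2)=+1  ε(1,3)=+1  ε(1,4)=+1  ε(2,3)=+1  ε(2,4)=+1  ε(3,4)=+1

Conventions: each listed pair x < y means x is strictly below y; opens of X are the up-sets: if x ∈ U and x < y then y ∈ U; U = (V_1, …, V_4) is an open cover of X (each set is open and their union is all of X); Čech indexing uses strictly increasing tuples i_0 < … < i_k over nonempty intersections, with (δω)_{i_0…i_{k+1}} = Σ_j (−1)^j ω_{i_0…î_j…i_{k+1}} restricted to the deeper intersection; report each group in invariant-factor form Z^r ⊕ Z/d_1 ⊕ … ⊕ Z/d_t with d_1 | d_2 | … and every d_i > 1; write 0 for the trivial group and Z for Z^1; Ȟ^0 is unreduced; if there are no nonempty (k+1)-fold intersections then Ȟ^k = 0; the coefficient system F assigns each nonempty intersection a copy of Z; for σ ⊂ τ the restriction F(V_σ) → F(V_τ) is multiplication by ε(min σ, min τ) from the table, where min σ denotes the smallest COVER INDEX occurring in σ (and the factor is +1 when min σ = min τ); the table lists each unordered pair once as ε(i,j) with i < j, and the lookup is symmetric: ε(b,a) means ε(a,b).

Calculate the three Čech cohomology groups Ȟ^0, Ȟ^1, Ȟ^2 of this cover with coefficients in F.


Ȟ^0 ≅ Z; Ȟ^1 ≅ 0; Ȟ^2 ≅ Z

nonempty intersections:
  V12={p2,p6} V13={p1,p6} V14={p1,p2} V23={p4,p6} V24={p2,p4} V34={p1,p4}
  V123={p6} V124={p2} V134={p1} V234={p4}
C dims 4,6,4; δ0: rk 3, SNF 1^3; δ1: rk 3, SNF 1^3
Ȟ^0: (4−3)−0=1 ⇒ Z
Ȟ^1: (6−3)−3=0 ⇒ 0
Ȟ^2: (4−0)−3=1 ⇒ Z


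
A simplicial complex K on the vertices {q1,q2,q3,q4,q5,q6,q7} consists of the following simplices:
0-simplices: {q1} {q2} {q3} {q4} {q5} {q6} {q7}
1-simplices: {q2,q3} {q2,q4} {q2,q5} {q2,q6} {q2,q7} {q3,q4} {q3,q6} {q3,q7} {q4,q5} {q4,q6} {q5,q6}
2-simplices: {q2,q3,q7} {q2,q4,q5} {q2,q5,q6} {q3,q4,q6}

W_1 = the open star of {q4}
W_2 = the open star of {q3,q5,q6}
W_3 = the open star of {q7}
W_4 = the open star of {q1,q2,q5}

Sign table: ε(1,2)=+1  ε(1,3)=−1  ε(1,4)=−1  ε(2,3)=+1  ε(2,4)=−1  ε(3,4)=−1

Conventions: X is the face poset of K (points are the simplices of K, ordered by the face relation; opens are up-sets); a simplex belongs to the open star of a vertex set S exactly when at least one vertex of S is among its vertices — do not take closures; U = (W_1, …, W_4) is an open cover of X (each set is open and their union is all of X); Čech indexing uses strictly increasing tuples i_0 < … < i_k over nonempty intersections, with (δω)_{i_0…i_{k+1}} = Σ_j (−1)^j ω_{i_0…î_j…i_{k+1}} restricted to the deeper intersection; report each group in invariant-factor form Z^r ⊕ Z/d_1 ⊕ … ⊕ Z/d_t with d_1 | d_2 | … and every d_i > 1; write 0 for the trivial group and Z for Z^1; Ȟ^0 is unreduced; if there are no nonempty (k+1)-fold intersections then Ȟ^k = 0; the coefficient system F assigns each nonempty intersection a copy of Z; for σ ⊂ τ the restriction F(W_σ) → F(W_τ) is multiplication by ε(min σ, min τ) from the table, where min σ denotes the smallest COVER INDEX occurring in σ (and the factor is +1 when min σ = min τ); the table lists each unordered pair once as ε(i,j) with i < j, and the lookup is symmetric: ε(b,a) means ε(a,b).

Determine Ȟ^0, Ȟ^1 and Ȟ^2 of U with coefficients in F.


Ȟ^0 = Z, Ȟ^1 = 0, Ȟ^2 = 0

intersection data:
  W1={{q4},{q2,q4},{q3,q4},{q4,q5},{q4,q6},{q2,q4,q5},{q3,q4,q6}} W2={{q3},{q5},{q6},{q2,q3},{q2,q5},{q2,q6},{q3,q4},{q3,q6},{q3,q7},{q4,q5},{q4,q6},{q5,q6},{q2,q3,q7},{q2,q4,q5},{q2,q5,q6},{q3,q4,q6}} W3={{q7},{q2,q7},{q3,q7},{q2,q3,q7}} W4={{q1},{q2},{q5},{q2,q3},{q2,q4},{q2,q5},{q2,q6},{q2,q7},{q4,q5},{q5,q6},{q2,q3,q7},{q2,q4,q5},{q2,q5,q6}}
  W12={{q3,q4},{q4,q5},{q4,q6},{q2,q4,q5},{q3,q4,q6}} W14={{q2,q4},{q4,q5},{q2,q4,q5}} W23={{q3,q7},{q2,q3,q7}} W24={{q5},{q2,q3},{q2,q5},{q2,q6},{q4,q5},{q5,q6},{q2,q3,q7},{q2,q4,q5},{q2,q5,q6}} W34={{q2,q7},{q2,q3,q7}}
  W124={{q4,q5},{q2,q4,q5}} W234={{q2,q3,q7}}
C dims 4,5,2; δ0: rk 3, SNF 1^3; δ1: rk 2, SNF 1^2
Ȟ^0 = (4 − 3) − 0 = 1, so Ȟ^0 ≅ Z
Ȟ^1 = (5 − 2) − 3 = 0, so Ȟ^1 ≅ 0
Ȟ^2 = (2 − 0) − 2 = 0, so Ȟ^2 ≅ 0


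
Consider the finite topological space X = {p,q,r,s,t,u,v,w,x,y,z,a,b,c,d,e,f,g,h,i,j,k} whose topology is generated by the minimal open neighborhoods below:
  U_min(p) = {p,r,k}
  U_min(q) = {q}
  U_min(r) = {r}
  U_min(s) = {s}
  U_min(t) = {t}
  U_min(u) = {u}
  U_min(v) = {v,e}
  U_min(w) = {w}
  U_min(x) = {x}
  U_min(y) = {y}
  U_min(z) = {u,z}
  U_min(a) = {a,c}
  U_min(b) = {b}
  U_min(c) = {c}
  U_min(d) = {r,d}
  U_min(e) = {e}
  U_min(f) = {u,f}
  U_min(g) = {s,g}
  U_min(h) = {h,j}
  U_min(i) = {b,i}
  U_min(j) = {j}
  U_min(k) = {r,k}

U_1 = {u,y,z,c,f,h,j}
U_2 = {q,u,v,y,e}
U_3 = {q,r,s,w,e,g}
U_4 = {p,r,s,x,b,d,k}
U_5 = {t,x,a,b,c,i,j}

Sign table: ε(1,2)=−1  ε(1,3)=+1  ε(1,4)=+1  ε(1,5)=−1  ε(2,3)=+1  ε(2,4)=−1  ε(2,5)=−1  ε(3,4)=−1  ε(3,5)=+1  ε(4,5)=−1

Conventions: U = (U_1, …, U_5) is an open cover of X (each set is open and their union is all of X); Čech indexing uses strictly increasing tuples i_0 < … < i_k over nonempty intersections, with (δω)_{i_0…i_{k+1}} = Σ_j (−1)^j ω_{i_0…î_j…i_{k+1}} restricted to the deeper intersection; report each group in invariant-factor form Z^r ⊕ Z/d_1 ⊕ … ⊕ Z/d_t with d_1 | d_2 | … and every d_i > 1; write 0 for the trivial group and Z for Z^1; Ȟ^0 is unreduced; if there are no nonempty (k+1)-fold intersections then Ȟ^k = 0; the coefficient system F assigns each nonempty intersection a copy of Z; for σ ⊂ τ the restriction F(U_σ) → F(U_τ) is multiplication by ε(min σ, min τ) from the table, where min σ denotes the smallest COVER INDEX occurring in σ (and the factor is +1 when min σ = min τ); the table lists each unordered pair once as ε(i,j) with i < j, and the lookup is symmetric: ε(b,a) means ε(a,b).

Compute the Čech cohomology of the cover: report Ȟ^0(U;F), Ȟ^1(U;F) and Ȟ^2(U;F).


Ȟ^0 = Z, Ȟ^1 = Z, Ȟ^2 = 0

intersection data:
  U12={u,y} U15={c,j} U23={q,e} U34={r,s} U45={x,b}
C dims 5,5; δ0: rk 4, SNF 1^4
Ȟ^0 = (5 − 4) − 0 = 1, so Ȟ^0 ≅ Z
Ȟ^1 = (5 − 0) − 4 = 1, so Ȟ^1 ≅ Z
Ȟ^2 = (0 − 0) − 0 = 0, so Ȟ^2 ≅ 0


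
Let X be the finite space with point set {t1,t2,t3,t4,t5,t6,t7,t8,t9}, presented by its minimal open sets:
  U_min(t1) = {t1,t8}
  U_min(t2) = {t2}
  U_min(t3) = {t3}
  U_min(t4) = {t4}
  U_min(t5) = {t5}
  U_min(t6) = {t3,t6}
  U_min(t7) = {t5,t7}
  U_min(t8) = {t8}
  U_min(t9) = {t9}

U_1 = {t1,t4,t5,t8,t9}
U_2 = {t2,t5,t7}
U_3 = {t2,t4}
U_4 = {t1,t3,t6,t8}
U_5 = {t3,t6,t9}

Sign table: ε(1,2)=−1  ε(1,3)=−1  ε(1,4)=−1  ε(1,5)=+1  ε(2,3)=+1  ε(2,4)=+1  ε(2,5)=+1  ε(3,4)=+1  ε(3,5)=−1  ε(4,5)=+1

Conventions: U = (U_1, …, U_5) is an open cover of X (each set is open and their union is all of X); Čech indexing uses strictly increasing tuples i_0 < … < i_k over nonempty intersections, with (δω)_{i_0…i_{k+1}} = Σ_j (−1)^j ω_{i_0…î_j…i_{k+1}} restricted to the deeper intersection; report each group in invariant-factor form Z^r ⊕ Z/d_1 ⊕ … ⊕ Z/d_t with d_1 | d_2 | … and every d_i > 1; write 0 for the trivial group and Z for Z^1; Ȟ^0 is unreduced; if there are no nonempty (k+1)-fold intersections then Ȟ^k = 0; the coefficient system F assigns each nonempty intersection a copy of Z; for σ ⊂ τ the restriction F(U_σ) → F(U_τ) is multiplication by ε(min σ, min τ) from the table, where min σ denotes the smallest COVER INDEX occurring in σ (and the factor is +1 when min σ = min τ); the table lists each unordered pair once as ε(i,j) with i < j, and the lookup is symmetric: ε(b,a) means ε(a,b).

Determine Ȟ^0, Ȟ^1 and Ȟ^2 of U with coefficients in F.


Ȟ^0(U;F) ≅ 0, Ȟ^1(U;F) ≅ Z ⊕ Z/2 and Ȟ^2(U;F) ≅ 0

nonempty intersections:
  U12={t5} U13={t4} U14={t1,t8} U15={t9} U23={t2} U45={t3,t6}
C dims 5,6; δ0: rk 5, SNF 1^4·2
Ȟ^0: (5−5)−0=0 ⇒ 0
Ȟ^1: (6−0)−5=1 plus torsion [2] ⇒ Z ⊕ Z/2
Ȟ^2: (0−0)−0=0 ⇒ 0


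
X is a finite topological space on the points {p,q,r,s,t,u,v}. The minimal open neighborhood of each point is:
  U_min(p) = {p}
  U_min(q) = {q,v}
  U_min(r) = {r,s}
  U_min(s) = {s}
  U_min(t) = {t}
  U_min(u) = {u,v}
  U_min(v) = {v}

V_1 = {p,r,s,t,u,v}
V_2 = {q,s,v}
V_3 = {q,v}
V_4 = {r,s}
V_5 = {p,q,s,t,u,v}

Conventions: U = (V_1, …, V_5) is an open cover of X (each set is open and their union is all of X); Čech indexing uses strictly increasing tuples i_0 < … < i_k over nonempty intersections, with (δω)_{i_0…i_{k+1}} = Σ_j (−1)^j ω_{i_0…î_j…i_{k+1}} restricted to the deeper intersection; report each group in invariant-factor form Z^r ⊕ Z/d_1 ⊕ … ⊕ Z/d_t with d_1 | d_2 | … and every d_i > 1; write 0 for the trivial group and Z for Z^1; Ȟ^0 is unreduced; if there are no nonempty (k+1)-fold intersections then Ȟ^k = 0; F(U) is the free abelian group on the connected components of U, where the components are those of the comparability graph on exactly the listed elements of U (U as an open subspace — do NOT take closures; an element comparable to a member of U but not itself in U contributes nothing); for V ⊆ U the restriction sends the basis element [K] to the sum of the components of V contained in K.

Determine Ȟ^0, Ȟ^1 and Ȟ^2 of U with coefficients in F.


Ȟ^0(U;F) ≅ Z^4,  Ȟ^1(U;F) ≅ 0,  Ȟ^2(U;F) ≅ 0

intersection data:
  V12={s,v} V13={v} V14={r,s} V15={p,s,t,u,v} V23={q,v} V24={s} V25={q,s,v} V35={q,v} V45={s}
  V123={v} V124={s} V125={s,v} V135={v} V145={s} V235={q,v} V245={s}
  V1235={v} V1245={s}
components per intersection:
  V1: {p} {r,s} {t} {u,v}
  V2: {q,v} {s}
  V3: {q,v}
  V4: {r,s}
  V5: {p} {q,u,v} {s} {t}
  V12: {s} {v}
  V13: {v}
  V14: {r,s}
  V15: {p} {s} {t} {u,v}
  V23: {q,v}
  V24: {s}
  V25: {q,v} {s}
  V35: {q,v}
  V45: {s}
  V123: {v}
  V124: {s}
  V125: {s} {v}
  V135: {v}
  V145: {s}
  V235: {q,v}
  V245: {s}
  V1235: {v}
  V1245: {s}
C dims 12,14,8,2; δ0: rk 8, SNF 1^8; δ1: rk 6, SNF 1^6; δ2: rk 2, SNF 1^2
Ȟ^0 = (12 − 8) − 0 = 4, so Ȟ^0 ≅ Z^4
Ȟ^1 = (14 − 6) − 8 = 0, so Ȟ^1 ≅ 0
Ȟ^2 = (8 − 2) − 6 = 0, so Ȟ^2 ≅ 0


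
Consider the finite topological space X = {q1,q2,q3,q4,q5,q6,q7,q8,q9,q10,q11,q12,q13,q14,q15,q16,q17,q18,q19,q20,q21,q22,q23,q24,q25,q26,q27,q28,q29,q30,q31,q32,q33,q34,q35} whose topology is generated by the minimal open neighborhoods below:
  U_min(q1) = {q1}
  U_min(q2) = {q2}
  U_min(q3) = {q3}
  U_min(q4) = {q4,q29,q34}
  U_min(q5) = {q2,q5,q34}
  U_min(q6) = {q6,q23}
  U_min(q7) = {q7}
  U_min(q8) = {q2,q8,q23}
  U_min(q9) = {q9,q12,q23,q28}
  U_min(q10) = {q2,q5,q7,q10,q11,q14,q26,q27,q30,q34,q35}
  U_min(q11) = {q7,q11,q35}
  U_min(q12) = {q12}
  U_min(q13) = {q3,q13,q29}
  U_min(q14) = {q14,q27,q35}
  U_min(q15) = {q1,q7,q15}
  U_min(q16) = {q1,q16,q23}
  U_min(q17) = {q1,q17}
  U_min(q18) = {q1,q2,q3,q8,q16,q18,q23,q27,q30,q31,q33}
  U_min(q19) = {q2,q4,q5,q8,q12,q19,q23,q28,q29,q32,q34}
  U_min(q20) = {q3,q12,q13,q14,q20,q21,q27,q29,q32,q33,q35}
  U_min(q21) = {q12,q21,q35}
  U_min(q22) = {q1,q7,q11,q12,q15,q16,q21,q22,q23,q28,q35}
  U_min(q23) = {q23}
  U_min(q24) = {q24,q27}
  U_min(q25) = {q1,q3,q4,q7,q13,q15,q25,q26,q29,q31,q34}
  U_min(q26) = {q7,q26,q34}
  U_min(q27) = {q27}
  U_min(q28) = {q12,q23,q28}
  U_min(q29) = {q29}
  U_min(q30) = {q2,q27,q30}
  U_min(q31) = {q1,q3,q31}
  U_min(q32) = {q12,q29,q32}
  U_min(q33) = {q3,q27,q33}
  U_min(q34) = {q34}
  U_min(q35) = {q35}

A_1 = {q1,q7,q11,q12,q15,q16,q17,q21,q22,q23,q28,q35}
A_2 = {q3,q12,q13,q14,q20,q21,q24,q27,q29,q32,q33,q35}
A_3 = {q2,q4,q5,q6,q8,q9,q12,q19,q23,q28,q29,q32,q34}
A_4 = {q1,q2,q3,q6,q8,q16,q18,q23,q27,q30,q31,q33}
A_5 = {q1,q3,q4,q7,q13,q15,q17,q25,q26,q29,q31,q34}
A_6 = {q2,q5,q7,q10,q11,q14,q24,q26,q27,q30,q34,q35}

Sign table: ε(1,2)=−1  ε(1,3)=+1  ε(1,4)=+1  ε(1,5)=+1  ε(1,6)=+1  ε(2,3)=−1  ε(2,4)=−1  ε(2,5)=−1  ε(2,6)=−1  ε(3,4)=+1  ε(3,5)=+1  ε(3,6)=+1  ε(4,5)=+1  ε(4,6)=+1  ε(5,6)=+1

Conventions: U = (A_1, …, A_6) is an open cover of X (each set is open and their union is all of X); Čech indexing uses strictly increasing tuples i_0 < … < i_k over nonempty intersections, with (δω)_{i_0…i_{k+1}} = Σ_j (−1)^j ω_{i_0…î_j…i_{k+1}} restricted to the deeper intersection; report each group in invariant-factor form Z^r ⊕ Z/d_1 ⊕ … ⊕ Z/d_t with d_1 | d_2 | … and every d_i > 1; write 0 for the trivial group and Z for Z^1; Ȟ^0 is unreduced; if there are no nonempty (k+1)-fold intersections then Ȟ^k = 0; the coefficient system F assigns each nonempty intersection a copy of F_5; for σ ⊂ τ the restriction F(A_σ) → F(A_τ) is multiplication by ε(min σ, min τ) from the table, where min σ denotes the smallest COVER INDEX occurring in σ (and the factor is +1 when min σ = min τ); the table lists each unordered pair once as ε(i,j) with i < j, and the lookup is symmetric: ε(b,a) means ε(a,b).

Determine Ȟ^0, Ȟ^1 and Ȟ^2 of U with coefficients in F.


Ȟ^0 = Z/5,  Ȟ^1 = 0,  Ȟ^2 = 0

nonempty overlaps:
  A12={q12,q21,q35} A13={q12,q23,q28} A14={q1,q16,q23} A15={q1,q7,q15,q17} A16={q7,q11,q35} A23={q12,q29,q32} A24={q3,q27,q33} A25={q3,q13,q29} A26={q14,q24,q27,q35} A34={q2,q6,q8,q23} A35={q4,q29,q34} A36={q2,q5,q34} A45={q1,q3,q31} A46={q2,q27,q30} A56={q7,q26,q34}
  A123={q12} A126={q35} A134={q23} A145={q1} A156={q7} A235={q29} A245={q3} A246={q27} A346={q2} A356={q34}
C dims 6,15,10; δ0: rk_F5 5; δ1: rk_F5 10
degree 0: 6−5−0 = 1 → Ȟ^0 ≅ Z/5
degree 1: 15−10−5 = 0 → Ȟ^1 ≅ 0
degree 2: 10−0−10 = 0 → Ȟ^2 ≅ 0


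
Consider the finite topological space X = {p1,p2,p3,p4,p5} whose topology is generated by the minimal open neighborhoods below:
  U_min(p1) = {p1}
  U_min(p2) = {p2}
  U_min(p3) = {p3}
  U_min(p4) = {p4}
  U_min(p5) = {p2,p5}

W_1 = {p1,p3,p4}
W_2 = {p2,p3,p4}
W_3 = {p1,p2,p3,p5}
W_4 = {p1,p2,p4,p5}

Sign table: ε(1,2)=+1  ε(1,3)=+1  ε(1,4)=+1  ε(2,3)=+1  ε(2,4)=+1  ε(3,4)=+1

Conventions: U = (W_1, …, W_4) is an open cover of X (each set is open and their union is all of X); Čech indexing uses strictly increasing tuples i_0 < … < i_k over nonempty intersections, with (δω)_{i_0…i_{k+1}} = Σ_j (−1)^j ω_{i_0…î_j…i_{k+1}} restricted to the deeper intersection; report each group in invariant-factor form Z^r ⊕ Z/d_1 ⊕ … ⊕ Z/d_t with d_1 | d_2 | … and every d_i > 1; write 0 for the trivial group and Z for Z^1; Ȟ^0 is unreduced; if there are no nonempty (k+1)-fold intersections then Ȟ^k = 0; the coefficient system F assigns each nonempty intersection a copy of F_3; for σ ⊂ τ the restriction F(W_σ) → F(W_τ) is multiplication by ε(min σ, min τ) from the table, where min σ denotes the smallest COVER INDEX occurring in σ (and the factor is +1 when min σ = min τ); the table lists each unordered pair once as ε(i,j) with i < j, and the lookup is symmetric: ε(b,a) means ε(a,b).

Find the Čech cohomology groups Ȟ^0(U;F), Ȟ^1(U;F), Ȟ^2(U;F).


cover nerve:
  W12={p3,p4} W13={p1,p3} W14={p1,p4} W23={p2,p3} W24={p2,p4} W34={p1,p2,p5}
  W123={p3} W124={p4} W134={p1} W234={p2}
C dims 4,6,4; δ0: rk_F3 3; δ1: rk_F3 3
Ȟ^0: (4−3)−0=1 ⇒ Z/3
Ȟ^1: (6−3)−3=0 ⇒ 0
Ȟ^2: (4−0)−3=1 ⇒ Z/3

Ȟ^0(U;F) ≅ Z/3,  Ȟ^1(U;F) ≅ 0,  Ȟ^2(U;F) ≅ Z/3


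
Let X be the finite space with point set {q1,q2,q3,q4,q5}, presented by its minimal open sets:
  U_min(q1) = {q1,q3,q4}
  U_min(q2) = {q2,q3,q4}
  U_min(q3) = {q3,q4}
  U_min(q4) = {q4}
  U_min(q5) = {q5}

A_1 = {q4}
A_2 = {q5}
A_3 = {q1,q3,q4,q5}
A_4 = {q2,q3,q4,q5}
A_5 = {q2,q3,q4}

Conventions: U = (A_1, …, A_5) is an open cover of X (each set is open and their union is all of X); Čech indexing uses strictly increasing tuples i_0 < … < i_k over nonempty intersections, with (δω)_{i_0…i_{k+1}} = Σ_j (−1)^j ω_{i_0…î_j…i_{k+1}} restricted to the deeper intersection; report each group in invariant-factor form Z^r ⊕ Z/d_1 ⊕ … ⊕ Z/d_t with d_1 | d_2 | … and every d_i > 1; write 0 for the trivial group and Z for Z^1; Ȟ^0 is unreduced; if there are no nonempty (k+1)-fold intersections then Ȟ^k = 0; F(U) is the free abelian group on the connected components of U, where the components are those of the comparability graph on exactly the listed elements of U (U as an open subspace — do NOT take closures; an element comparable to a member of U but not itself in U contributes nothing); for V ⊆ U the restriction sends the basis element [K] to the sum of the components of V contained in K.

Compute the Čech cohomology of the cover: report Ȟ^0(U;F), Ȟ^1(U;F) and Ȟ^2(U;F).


nerve simplices:
  A13={q4} A14={q4} A15={q4} A23={q5} A24={q5} A34={q3,q4,q5} A35={q3,q4} A45={q2,q3,q4}
  A134={q4} A135={q4} A145={q4} A234={q5} A345={q3,q4}
  A1345={q4}
components per intersection:
  A1: {q4}
  A2: {q5}
  A3: {q1,q3,q4} {q5}
  A4: {q2,q3,q4} {q5}
  A5: {q2,q3,q4}
  A13: {q4}
  A14: {q4}
  A15: {q4}
  A23: {q5}
  A24: {q5}
  A34: {q3,q4} {q5}
  A35: {q3,q4}
  A45: {q2,q3,q4}
  A134: {q4}
  A135: {q4}
  A145: {q4}
  A234: {q5}
  A345: {q3,q4}
  A1345: {q4}
C dims 7,9,5,1; δ0: rk 5, SNF 1^5; δ1: rk 4, SNF 1^4; δ2: rk 1, SNF 1^1
degree 0: 7−5−0 = 2 → Ȟ^0 ≅ Z^2
degree 1: 9−4−5 = 0 → Ȟ^1 ≅ 0
degree 2: 5−1−4 = 0 → Ȟ^2 ≅ 0

Ȟ^0 = Z^2; Ȟ^1 = 0; Ȟ^2 = 0


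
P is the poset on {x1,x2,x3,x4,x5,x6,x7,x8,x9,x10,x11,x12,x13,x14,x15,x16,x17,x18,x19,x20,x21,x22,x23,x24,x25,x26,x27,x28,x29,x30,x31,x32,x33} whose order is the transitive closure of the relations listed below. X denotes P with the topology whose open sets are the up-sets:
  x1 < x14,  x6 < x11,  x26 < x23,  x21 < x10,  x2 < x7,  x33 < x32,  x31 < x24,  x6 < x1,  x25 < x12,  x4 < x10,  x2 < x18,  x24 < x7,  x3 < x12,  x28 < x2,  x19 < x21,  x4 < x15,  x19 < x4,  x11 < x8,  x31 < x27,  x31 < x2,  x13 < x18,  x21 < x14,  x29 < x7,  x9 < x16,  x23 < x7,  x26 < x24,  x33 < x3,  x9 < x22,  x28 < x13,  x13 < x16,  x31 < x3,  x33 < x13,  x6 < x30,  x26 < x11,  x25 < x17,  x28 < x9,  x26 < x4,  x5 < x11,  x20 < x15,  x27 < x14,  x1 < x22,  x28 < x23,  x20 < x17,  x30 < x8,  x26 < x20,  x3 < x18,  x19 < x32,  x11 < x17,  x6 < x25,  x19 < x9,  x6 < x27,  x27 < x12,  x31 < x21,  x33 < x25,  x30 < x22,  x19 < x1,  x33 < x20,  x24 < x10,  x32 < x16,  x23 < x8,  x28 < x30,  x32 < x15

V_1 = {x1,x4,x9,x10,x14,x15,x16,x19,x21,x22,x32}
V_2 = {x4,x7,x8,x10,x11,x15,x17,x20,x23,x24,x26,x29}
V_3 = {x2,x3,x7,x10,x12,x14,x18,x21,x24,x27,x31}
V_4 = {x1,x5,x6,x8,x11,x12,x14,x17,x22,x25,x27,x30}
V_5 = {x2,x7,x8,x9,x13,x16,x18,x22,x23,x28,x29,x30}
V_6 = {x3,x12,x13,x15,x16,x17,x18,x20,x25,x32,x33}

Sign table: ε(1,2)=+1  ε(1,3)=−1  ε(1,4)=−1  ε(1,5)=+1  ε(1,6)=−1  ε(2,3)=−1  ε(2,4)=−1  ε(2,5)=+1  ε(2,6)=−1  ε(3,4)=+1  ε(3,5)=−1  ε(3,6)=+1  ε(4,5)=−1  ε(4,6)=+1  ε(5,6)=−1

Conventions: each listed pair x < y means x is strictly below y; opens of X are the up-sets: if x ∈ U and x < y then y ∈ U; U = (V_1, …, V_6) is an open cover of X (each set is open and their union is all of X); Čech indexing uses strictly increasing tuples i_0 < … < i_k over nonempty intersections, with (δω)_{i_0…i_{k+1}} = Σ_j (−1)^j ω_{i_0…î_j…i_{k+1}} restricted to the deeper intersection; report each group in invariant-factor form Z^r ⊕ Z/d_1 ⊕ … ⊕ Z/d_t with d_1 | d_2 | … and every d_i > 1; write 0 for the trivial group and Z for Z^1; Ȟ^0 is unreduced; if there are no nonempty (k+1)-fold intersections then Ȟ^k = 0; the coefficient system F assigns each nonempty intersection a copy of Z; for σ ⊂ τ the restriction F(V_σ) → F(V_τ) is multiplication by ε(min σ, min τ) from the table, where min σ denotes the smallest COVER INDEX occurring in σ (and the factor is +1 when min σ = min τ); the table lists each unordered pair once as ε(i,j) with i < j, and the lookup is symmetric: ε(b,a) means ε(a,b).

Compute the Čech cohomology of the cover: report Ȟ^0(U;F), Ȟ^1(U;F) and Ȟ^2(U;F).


nonempty overlaps:
  V12={x4,x10,x15} V13={x10,x14,x21} V14={x1,x14,x22} V15={x9,x16,x22} V16={x15,x16,x32} V23={x7,x10,x24} V24={x8,x11,x17} V25={x7,x8,x23,x29} V26={x15,x17,x20} V34={x12,x14,x27} V35={x2,x7,x18} V36={x3,x12,x18} V45={x8,x22,x30} V46={x12,x17,x25} V56={x13,x16,x18}
  V123={x10} V126={x15} V134={x14} V145={x22} V156={x16} V235={x7} V245={x8} V246={x17} V346={x12} V356={x18}
C dims 6,15,10; δ0: rk 5, SNF 1^5; δ1: rk 10, SNF 1^9·2
degree 0: 6−5−0 = 1 → Ȟ^0 ≅ Z
degree 1: 15−10−5 = 0 → Ȟ^1 ≅ 0
degree 2: 10−0−10 = 0 plus torsion [2] → Ȟ^2 ≅ Z/2

Ȟ^0 = Z, Ȟ^1 = 0 and Ȟ^2 = Z/2


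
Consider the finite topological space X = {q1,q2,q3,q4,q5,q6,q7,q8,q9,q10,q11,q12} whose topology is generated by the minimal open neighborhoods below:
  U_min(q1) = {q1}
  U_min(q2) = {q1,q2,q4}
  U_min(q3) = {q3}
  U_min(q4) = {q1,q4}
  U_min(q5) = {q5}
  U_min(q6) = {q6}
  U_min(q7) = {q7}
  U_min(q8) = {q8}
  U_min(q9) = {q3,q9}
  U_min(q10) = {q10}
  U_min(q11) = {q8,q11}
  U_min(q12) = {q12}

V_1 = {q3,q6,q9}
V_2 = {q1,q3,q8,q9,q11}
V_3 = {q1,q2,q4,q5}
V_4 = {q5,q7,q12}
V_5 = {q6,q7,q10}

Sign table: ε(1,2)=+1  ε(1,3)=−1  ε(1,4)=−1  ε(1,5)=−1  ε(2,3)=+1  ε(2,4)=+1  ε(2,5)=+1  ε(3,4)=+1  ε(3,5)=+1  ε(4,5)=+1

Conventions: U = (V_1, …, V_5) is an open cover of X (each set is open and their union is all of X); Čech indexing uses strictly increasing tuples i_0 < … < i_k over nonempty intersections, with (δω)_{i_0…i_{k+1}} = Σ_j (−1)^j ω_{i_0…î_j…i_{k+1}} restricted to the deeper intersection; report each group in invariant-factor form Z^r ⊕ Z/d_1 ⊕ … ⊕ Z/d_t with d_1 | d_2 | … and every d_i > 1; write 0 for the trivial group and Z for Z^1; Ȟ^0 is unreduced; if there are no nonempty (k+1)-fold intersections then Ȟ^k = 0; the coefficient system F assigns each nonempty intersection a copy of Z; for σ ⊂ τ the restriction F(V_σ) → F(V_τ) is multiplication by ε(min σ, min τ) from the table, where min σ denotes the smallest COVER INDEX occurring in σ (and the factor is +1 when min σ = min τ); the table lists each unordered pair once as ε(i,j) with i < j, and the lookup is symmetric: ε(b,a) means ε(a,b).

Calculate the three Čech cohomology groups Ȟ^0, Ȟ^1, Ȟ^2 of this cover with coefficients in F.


nerve of the cover:
  V12={q3,q9} V15={q6} V23={q1} V34={q5} V45={q7}
C dims 5,5; δ0: rk 5, SNF 1^4·2
Ȟ^0 = (5 − 5) − 0 = 0, so Ȟ^0 ≅ 0
Ȟ^1 = (5 − 0) − 5 = 0 plus torsion [2], so Ȟ^1 ≅ Z/2
Ȟ^2 = (0 − 0) − 0 = 0, so Ȟ^2 ≅ 0

Ȟ^0(U;F) ≅ 0; Ȟ^1(U;F) ≅ Z/2; Ȟ^2(U;F) ≅ 0


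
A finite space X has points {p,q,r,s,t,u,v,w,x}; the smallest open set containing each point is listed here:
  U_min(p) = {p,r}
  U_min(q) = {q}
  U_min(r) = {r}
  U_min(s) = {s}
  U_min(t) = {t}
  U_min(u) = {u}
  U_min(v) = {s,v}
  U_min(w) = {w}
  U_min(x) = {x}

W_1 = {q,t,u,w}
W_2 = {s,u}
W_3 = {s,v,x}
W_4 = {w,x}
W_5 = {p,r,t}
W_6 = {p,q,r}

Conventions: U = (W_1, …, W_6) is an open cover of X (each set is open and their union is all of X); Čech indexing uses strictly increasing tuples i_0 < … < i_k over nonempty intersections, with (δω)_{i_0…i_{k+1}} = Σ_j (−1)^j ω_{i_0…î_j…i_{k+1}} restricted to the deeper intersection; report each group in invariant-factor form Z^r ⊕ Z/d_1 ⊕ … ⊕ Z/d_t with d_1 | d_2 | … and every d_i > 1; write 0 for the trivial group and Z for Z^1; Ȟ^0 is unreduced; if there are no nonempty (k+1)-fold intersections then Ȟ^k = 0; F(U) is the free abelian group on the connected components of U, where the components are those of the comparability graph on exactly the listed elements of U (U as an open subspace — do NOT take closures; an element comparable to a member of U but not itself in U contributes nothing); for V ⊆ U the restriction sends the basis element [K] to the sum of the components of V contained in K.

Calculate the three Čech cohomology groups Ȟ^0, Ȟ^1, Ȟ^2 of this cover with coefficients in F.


Ȟ^0 = Z^7, Ȟ^1 = 0 and Ȟ^2 = 0

intersection data:
  W12={u} W14={w} W15={t} W16={q} W23={s} W34={x} W56={p,r}
components per intersection:
  W1: {q} {t} {u} {w}
  W2: {s} {u}
  W3: {s,v} {x}
  W4: {w} {x}
  W5: {p,r} {t}
  W6: {p,r} {q}
  W12: {u}
  W14: {w}
  W15: {t}
  W16: {q}
  W23: {s}
  W34: {x}
  W56: {p,r}
C dims 14,7; δ0: rk 7, SNF 1^7
Ȟ^0 = (14 − 7) − 0 = 7, so Ȟ^0 ≅ Z^7
Ȟ^1 = (7 − 0) − 7 = 0, so Ȟ^1 ≅ 0
Ȟ^2 = (0 − 0) − 0 = 0, so Ȟ^2 ≅ 0


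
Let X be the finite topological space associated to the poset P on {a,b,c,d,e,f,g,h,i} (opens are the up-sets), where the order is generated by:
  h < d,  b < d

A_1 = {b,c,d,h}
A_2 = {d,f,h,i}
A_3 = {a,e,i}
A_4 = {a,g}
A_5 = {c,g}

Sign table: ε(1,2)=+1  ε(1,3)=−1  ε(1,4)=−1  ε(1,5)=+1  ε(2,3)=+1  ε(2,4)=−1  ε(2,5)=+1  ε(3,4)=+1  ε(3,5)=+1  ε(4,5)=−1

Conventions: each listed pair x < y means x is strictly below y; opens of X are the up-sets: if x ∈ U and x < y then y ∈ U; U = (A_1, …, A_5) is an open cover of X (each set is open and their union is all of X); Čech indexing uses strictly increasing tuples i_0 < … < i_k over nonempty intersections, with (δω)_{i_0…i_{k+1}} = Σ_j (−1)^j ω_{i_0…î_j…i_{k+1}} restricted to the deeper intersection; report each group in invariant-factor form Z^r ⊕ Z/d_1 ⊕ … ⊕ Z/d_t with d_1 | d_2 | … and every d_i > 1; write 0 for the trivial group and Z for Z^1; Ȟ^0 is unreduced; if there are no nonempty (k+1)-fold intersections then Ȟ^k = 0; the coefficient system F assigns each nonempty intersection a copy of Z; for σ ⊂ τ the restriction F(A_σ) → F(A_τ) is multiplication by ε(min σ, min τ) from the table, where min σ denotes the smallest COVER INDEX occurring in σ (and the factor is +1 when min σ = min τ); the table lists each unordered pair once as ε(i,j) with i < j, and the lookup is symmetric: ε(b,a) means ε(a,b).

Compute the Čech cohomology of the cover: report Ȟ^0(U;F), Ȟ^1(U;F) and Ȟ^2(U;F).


nerve simplices:
  A12={d,h} A15={c} A23={i} A34={a} A45={g}
C dims 5,5; δ0: rk 5, SNF 1^4·2
degree 0: 5−5−0 = 0 → Ȟ^0 ≅ 0
degree 1: 5−0−5 = 0 plus torsion [2] → Ȟ^1 ≅ Z/2
degree 2: 0−0−0 = 0 → Ȟ^2 ≅ 0

Ȟ^0 ≅ 0,  Ȟ^1 ≅ Z/2,  Ȟ^2 ≅ 0


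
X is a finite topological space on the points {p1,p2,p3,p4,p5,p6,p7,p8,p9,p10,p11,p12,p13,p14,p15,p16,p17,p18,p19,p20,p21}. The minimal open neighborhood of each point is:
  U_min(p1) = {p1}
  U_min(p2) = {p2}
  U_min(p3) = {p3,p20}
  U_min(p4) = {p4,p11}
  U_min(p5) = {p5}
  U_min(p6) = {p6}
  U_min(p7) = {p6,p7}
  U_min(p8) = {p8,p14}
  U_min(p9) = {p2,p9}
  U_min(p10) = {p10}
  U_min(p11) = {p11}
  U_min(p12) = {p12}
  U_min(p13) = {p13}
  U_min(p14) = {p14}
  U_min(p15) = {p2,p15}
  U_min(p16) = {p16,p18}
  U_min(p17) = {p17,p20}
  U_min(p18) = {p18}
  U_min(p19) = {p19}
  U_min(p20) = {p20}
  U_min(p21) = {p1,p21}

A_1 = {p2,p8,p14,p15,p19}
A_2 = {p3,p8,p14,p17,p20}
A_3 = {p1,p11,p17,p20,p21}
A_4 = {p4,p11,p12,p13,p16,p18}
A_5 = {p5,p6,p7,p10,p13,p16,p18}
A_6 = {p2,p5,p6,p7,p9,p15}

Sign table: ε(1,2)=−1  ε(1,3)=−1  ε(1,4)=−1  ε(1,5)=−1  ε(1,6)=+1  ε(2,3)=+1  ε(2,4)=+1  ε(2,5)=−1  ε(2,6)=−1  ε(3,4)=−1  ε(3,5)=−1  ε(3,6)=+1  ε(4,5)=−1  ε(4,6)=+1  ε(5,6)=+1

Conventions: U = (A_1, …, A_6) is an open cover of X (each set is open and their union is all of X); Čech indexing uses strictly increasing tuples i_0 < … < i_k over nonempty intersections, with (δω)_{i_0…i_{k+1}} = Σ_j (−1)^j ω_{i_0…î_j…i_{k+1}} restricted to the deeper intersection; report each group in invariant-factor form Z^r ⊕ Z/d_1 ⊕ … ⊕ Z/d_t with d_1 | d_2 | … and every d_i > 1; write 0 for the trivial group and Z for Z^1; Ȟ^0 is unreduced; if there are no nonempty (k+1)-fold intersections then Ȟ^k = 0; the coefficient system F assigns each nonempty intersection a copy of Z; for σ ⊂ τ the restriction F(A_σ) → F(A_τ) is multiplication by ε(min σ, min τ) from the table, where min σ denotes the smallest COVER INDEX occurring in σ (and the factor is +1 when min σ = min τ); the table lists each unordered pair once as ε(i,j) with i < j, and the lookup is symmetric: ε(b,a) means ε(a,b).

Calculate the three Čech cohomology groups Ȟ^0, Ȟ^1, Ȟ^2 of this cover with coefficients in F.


Ȟ^0 ≅ 0,  Ȟ^1 ≅ Z/2,  Ȟ^2 ≅ 0

nerve simplices:
  A12={p8,p14} A16={p2,p15} A23={p17,p20} A34={p11} A45={p13,p16,p18} A56={p5,p6,p7}
C dims 6,6; δ0: rk 6, SNF 1^5·2
degree 0: 6−6−0 = 0 → Ȟ^0 ≅ 0
degree 1: 6−0−6 = 0 plus torsion [2] → Ȟ^1 ≅ Z/2
degree 2: 0−0−0 = 0 → Ȟ^2 ≅ 0


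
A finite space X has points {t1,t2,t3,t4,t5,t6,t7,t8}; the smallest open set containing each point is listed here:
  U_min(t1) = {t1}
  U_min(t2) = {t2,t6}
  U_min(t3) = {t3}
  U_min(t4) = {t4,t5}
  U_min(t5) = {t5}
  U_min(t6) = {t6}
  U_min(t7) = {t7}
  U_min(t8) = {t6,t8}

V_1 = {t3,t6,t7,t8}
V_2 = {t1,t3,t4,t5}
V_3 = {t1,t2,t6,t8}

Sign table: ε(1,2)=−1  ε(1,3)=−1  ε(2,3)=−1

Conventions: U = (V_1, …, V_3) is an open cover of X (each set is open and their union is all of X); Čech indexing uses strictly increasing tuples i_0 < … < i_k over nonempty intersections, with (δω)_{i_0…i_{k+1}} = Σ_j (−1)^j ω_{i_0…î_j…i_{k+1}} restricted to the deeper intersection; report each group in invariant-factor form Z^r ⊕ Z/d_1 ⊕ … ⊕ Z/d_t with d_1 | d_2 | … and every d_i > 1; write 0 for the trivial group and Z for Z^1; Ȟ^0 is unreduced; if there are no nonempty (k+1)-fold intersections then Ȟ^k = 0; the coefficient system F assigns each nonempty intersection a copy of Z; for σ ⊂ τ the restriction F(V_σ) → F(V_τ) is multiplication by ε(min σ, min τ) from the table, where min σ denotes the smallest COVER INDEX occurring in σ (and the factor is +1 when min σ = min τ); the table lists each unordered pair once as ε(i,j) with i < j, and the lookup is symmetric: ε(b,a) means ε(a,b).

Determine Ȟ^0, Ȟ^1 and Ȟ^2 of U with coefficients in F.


nerve of the cover:
  V12={t3} V13={t6,t8} V23={t1}
C dims 3,3; δ0: rk 3, SNF 1^2·2
Ȟ^0 = (3 − 3) − 0 = 0, so Ȟ^0 ≅ 0
Ȟ^1 = (3 − 0) − 3 = 0 plus torsion [2], so Ȟ^1 ≅ Z/2
Ȟ^2 = (0 − 0) − 0 = 0, so Ȟ^2 ≅ 0

Ȟ^0(U;F) ≅ 0, Ȟ^1(U;F) ≅ Z/2, Ȟ^2(U;F) ≅ 0


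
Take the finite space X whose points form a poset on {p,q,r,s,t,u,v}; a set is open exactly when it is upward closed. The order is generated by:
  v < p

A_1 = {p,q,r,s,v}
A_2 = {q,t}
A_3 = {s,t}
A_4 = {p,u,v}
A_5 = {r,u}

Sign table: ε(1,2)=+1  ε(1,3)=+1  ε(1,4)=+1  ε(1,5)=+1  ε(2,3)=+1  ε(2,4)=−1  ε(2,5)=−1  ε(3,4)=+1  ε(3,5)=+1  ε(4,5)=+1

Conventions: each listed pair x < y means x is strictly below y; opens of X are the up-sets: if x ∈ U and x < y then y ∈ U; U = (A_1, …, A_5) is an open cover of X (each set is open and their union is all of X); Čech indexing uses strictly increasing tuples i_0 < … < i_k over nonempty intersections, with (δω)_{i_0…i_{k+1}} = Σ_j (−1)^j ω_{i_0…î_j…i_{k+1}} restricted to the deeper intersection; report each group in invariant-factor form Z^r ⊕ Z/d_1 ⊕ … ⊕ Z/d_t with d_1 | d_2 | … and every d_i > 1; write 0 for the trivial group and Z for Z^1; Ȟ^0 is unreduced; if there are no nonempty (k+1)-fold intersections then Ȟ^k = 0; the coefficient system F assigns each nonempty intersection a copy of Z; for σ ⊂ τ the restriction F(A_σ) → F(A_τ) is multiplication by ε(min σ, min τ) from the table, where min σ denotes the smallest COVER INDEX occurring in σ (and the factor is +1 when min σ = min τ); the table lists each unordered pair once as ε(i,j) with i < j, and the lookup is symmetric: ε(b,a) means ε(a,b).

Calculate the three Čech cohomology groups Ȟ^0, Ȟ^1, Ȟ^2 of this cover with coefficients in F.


Ȟ^0(U;F) ≅ Z, Ȟ^1(U;F) ≅ Z^2, Ȟ^2(U;F) ≅ 0

nerve simplices:
  A12={q} A13={s} A14={p,v} A15={r} A23={t} A45={u}
C dims 5,6; δ0: rk 4, SNF 1^4
degree 0: 5−4−0 = 1 → Ȟ^0 ≅ Z
degree 1: 6−0−4 = 2 → Ȟ^1 ≅ Z^2
degree 2: 0−0−0 = 0 → Ȟ^2 ≅ 0


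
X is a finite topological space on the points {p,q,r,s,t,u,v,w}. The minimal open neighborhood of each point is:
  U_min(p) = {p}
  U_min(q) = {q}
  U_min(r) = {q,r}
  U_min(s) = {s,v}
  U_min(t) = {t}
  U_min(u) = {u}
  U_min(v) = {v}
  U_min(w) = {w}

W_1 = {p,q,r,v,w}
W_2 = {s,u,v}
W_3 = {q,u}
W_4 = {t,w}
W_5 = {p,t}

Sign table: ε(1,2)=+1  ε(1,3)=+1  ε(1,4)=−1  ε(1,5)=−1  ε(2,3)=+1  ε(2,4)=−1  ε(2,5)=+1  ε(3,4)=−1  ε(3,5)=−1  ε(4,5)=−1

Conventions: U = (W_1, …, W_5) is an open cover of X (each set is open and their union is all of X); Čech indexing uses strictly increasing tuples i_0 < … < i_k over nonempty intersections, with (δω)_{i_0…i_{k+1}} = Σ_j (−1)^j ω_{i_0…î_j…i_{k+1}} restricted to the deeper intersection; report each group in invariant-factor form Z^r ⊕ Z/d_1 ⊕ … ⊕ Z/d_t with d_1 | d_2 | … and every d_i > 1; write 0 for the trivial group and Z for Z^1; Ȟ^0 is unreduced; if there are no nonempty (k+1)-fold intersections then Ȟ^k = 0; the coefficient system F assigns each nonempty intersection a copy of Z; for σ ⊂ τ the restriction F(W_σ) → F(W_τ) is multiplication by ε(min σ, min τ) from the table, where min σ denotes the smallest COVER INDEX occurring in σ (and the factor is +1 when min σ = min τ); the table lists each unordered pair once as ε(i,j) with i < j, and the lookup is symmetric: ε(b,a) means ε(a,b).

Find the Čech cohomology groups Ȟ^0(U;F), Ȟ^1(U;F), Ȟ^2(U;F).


Ȟ^0 = 0; Ȟ^1 = Z ⊕ Z/2; Ȟ^2 = 0

nerve of the cover:
  W12={v} W13={q} W14={w} W15={p} W23={u} W45={t}
C dims 5,6; δ0: rk 5, SNF 1^4·2
Ȟ^0 = (5 − 5) − 0 = 0, so Ȟ^0 ≅ 0
Ȟ^1 = (6 − 0) − 5 = 1 plus torsion [2], so Ȟ^1 ≅ Z ⊕ Z/2
Ȟ^2 = (0 − 0) − 0 = 0, so Ȟ^2 ≅ 0


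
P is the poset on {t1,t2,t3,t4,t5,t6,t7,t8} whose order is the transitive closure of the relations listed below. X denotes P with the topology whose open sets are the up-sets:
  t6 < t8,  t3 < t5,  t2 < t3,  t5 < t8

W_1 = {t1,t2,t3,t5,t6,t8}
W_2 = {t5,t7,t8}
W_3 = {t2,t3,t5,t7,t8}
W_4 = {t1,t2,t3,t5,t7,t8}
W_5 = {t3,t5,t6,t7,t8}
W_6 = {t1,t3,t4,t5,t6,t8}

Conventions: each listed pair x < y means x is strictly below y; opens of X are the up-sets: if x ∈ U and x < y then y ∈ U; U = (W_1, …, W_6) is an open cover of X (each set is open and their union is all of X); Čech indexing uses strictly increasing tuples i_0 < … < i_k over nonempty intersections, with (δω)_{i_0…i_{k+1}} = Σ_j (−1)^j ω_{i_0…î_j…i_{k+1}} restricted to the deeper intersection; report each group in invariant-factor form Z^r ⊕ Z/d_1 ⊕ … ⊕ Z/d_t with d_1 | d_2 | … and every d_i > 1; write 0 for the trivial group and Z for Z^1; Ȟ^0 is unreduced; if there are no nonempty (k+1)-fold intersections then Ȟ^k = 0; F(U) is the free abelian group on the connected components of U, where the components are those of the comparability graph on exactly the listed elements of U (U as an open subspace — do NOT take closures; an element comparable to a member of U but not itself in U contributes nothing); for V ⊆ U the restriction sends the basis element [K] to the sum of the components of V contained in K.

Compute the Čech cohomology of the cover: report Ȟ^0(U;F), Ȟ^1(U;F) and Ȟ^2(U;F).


Ȟ^0 = Z^4, Ȟ^1 = 0, Ȟ^2 = 0

cover nerve:
  W12={t5,t8} W13={t2,t3,t5,t8} W14={t1,t2,t3,t5,t8} W15={t3,t5,t6,t8} W16={t1,t3,t5,t6,t8} W23={t5,t7,t8} W24={t5,t7,t8} W25={t5,t7,t8} W26={t5,t8} W34={t2,t3,t5,t7,t8} W35={t3,t5,t7,t8} W36={t3,t5,t8} W45={t3,t5,t7,t8} W46={t1,t3,t5,t8} W56={t3,t5,t6,t8}
  W123={t5,t8} W124={t5,t8} W125={t5,t8} W126={t5,t8} W134={t2,t3,t5,t8} W135={t3,t5,t8} W136={t3,t5,t8} W145={t3,t5,t8} W146={t1,t3,t5,t8} W156={t3,t5,t6,t8} W234={t5,t7,t8} W235={t5,t7,t8} W236={t5,t8} W245={t5,t7,t8} W246={t5,t8} W256={t5,t8} W345={t3,t5,t7,t8} W346={t3,t5,t8} W356={t3,t5,t8} W456={t3,t5,t8}
  W1234={t5,t8} W1235={t5,t8} W1236={t5,t8} W1245={t5,t8} W1246={t5,t8} W1256={t5,t8} W1345={t3,t5,t8} W1346={t3,t5,t8} W1356={t3,t5,t8} W1456={t3,t5,t8} W2345={t5,t7,t8} W2346={t5,t8} W2356={t5,t8} W2456={t5,t8} W3456={t3,t5,t8}
  W12345={t5,t8} W12346={t5,t8} W12356={t5,t8} W12456={t5,t8} W13456={t3,t5,t8} W23456={t5,t8}
  W123456={t5,t8}
components per intersection:
  W1: {t1} {t2,t3,t5,t6,t8}
  W2: {t5,t8} {t7}
  W3: {t2,t3,t5,t8} {t7}
  W4: {t1} {t2,t3,t5,t8} {t7}
  W5: {t3,t5,t6,t8} {t7}
  W6: {t1} {t3,t5,t6,t8} {t4}
  W12: {t5,t8}
  W13: {t2,t3,t5,t8}
  W14: {t1} {t2,t3,t5,t8}
  W15: {t3,t5,t6,t8}
  W16: {t1} {t3,t5,t6,t8}
  W23: {t5,t8} {t7}
  W24: {t5,t8} {t7}
  W25: {t5,t8} {t7}
  W26: {t5,t8}
  W34: {t2,t3,t5,t8} {t7}
  W35: {t3,t5,t8} {t7}
  W36: {t3,t5,t8}
  W45: {t3,t5,t8} {t7}
  W46: {t1} {t3,t5,t8}
  W56: {t3,t5,t6,t8}
  W123: {t5,t8}
  W124: {t5,t8}
  W125: {t5,t8}
  W126: {t5,t8}
  W134: {t2,t3,t5,t8}
  W135: {t3,t5,t8}
  W136: {t3,t5,t8}
  W145: {t3,t5,t8}
  W146: {t1} {t3,t5,t8}
  W156: {t3,t5,t6,t8}
  W234: {t5,t8} {t7}
  W235: {t5,t8} {t7}
  W236: {t5,t8}
  W245: {t5,t8} {t7}
  W246: {t5,t8}
  W256: {t5,t8}
  W345: {t3,t5,t8} {t7}
  W346: {t3,t5,t8}
  W356: {t3,t5,t8}
  W456: {t3,t5,t8}
  W1234: {t5,t8}
  W1235: {t5,t8}
  W1236: {t5,t8}
  W1245: {t5,t8}
  W1246: {t5,t8}
  W1256: {t5,t8}
  W1345: {t3,t5,t8}
  W1346: {t3,t5,t8}
  W1356: {t3,t5,t8}
  W1456: {t3,t5,t8}
  W2345: {t5,t8} {t7}
  W2346: {t5,t8}
  W2356: {t5,t8}
  W2456: {t5,t8}
  W3456: {t3,t5,t8}
  W12345: {t5,t8}
  W12346: {t5,t8}
  W12356: {t5,t8}
  W12456: {t5,t8}
  W13456: {t3,t5,t8}
  W23456: {t5,t8}
  W123456: {t5,t8}
C dims 14,24,25,16; δ0: rk 10, SNF 1^10; δ1: rk 14, SNF 1^14; δ2: rk 11, SNF 1^11
Ȟ^0: (14−10)−0=4 ⇒ Z^4
Ȟ^1: (24−14)−10=0 ⇒ 0
Ȟ^2: (25−11)−14=0 ⇒ 0
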